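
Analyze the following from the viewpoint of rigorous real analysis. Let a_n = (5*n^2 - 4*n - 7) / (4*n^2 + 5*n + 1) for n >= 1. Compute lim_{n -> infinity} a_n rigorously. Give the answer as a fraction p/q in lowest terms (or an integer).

Divide numerator and denominator by n^2, the highest power:
numerator / n^2 = 5 - 4/n - 7/n^2
denominator / n^2 = 4 + 5/n + n^(-2)
As n -> infinity, all terms of the form c/n^k (k >= 1) tend to 0.
So numerator / n^2 -> 5 and denominator / n^2 -> 4.
Therefore lim a_n = 5/4.

5/4


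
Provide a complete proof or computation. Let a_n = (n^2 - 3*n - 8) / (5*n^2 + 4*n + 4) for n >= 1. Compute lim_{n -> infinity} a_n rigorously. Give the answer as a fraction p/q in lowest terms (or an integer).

Divide numerator and denominator by n^2, the highest power:
numerator / n^2 = 1 - 3/n - 8/n^2
denominator / n^2 = 5 + 4/n + 4/n^2
As n -> infinity, all terms of the form c/n^k (k >= 1) tend to 0.
So numerator / n^2 -> 1 and denominator / n^2 -> 5.
Therefore lim a_n = 1/5.

1/5


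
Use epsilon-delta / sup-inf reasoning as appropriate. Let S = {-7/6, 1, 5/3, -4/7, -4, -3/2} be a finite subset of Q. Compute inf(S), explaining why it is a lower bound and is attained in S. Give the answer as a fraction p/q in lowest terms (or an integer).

S is finite, so inf(S) = min(S).
Sorted increasing:
-4, -3/2, -7/6, -4/7, 1, 5/3
The extremum is -4.
For every x in S, x >= -4. And -4 is in S, so it is attained.
Therefore inf(S) = -4.

-4


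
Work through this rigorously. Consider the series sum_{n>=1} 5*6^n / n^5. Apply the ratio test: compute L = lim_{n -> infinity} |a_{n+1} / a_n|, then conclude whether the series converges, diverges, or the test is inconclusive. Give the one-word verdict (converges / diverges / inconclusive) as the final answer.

Let a_n denote the general term. Form the ratio a_{n+1}/a_n and simplify:
a_{n+1}/a_n = 6*n^5/(n + 1)^5
Take the limit as n -> infinity: L = 6.
Since L = 6 > 1 (or L = infinity), the ratio test implies the series diverges.

diverges


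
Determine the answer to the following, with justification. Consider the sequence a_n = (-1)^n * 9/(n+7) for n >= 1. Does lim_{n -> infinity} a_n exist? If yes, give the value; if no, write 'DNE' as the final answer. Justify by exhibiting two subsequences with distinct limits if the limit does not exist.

Examine the behaviour of a_n along subsequences.
Even-n subsequence a_{2k} = 9/(2k+7) -> 0. Odd-n subsequence a_{2k+1} = -9/(2k+8) -> 0. Both tend to 0, which suggests the limit is 0; verify directly.
|a_n - 0| = 9/(n+7) < 9/n for every n >= 1.
Given epsilon > 0, choose a positive integer N > 9/epsilon. Then for all n >= N, |a_n| < 9/n <= 9/N < epsilon.
So by the definition of the limit, lim a_n exists and equals 0.

0


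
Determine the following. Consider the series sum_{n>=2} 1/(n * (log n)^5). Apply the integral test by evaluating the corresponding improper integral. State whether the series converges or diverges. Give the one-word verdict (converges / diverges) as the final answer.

Let f(x) = 1/(x*log(x)^5). Then f is positive, continuous, and decreasing on [2, infinity), so the integral test applies.
Compute the improper integral int_{2}^infinity f(x) dx:
  antiderivative F(x) = -1/(4*log(x)^4).
  F(x) -> 0 as x -> infinity.  int = 0 - F(2) = 1/(4*log(2)^4) < infinity. By the integral test, the series converges.

converges


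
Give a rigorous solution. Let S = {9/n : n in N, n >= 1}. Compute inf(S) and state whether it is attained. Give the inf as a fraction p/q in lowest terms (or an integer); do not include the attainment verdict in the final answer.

Analysis:
- Values: 9, 9/2, 3, 9/4, ... strictly decreasing.
- The maximum is 9 (n=1); sup = 9 (attained).
- The set is bounded below by 0; 9/n -> 0 so 0 is the greatest lower bound.
- 0 is not in the set, so inf = 0 is not attained.
Conclusion: inf(S) = 0, not attained in S.

0


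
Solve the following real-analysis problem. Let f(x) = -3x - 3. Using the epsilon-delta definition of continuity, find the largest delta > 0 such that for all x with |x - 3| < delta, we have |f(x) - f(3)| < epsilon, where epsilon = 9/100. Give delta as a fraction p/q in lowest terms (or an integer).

We compute f(3) = -3*(3) - 3 = -12.
|f(x) - f(3)| = |-3x - 3 - (-12)| = |-3(x - 3)| = 3|x - 3|.
We need 3|x - 3| < 9/100, i.e. |x - 3| < 9/100 / 3 = 3/100.
So any delta <= 3/100 works. Conversely, if delta > 3/100, then x = 3 + 3/100 satisfies |x - 3| = 3/100 < delta but |f(x) - f(3)| = 3 * 3/100 = 9/100, which is not < 9/100; so no larger delta works.
Hence the largest such delta is 3/100.

3/100


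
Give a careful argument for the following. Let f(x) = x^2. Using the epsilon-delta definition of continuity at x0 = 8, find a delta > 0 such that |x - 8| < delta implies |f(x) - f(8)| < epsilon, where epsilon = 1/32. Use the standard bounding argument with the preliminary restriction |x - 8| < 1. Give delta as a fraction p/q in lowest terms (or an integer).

Factor: |x^2 - (8)^2| = |x - 8| * |x + 8|.
Impose |x - 8| < 1 first. Then |x + 8| = |(x - 8) + 2*(8)| <= |x - 8| + 2*|8| < 1 + 16 = 17.
So |x^2 - (8)^2| < delta * 17.
We need delta * 17 <= 1/32, i.e. delta <= 1/32/17 = 1/544.
Since 1/544 < 1, this is tighter than 1; take delta = 1/544.
So delta = 1/544 works.

1/544


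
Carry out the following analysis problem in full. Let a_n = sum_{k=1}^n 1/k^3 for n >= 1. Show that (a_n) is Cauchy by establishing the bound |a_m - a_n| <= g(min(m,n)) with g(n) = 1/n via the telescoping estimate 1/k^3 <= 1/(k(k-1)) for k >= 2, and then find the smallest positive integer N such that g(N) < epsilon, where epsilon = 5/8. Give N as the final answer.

For m > n >= 1: |a_m - a_n| = sum_{k=n+1}^m 1/k^3.
Use 1/k^3 <= 1/(k(k-1)) = 1/(k-1) - 1/k for k >= 2 (which holds since k^3 >= k^2 >= k(k-1) for k >= 2):
sum_{k=n+1}^m 1/k^3 <= sum_{k=n+1}^m (1/(k-1) - 1/k) = 1/n - 1/m <= 1/n.
By symmetry the same bound holds with n,m swapped, so |a_m - a_n| <= 1/min(m,n) = g(min(m,n)). Since g(n) -> 0, (a_n) is Cauchy.
Now solve g(N) < 5/8: 1/N < 5/8 <=> N > 1/(5/8) = 8/5.
The smallest integer strictly greater than 8/5 is N = 2.
Check: g(2) = 1/2 < 5/8; g(1) = 1/1 >= 5/8. So N = 2.

2


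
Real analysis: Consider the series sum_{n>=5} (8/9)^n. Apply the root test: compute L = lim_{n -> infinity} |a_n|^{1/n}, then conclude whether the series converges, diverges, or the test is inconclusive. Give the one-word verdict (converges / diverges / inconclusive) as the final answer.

Let a_n denote the general term. Form |a_n|^(1/n) and simplify:
|a_n|^(1/n) = 8/9
Take the limit as n -> infinity: L = 8/9.
Since L = 8/9 < 1, the root test implies convergence.

converges


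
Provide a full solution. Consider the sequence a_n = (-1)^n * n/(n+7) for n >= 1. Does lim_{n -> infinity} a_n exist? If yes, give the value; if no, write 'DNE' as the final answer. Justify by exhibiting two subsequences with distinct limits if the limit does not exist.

Examine the behaviour of a_n along subsequences.
a_{2k} = 2k/(2k+7) -> 1. a_{2k+1} = -(2k+1)/(2k+8) -> -1.
Since these two subsequential limits are 1 and -1, distinct, the full sequence cannot converge (a convergent sequence has all subsequences tending to the same limit). So lim a_n does not exist.

DNE


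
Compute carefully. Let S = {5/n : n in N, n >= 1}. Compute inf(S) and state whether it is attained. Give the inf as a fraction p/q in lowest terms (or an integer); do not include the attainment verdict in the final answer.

Analysis:
- Values: 5, 5/2, 5/3, 5/4, ... strictly decreasing.
- The maximum is 5 (n=1); sup = 5 (attained).
- The set is bounded below by 0; 5/n -> 0 so 0 is the greatest lower bound.
- 0 is not in the set, so inf = 0 is not attained.
Conclusion: inf(S) = 0, not attained in S.

0


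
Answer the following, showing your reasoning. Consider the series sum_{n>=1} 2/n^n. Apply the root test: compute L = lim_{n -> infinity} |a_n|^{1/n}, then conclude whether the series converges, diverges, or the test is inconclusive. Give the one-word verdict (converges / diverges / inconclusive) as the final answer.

Let a_n denote the general term. Form |a_n|^(1/n) and simplify:
|a_n|^(1/n) = 2^(1/n)/n
Take the limit as n -> infinity: L = 0.
Since L = 0 < 1, the root test implies convergence.

converges


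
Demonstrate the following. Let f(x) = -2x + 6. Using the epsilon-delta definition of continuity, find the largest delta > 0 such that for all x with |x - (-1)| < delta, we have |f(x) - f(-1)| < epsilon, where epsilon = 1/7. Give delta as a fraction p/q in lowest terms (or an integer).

We compute f(-1) = -2*(-1) + 6 = 8.
|f(x) - f(-1)| = |-2x + 6 - (8)| = |-2(x - (-1))| = 2|x - (-1)|.
We need 2|x - (-1)| < 1/7, i.e. |x - (-1)| < 1/7 / 2 = 1/14.
So any delta <= 1/14 works. Conversely, if delta > 1/14, then x = -1 + 1/14 satisfies |x - (-1)| = 1/14 < delta but |f(x) - f(-1)| = 2 * 1/14 = 1/7, which is not < 1/7; so no larger delta works.
Hence the largest such delta is 1/14.

1/14


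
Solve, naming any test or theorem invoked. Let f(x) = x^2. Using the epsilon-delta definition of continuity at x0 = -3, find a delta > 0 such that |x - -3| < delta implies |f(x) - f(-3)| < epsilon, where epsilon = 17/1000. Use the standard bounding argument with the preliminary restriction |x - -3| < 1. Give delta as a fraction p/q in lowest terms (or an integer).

Factor: |x^2 - (-3)^2| = |x - -3| * |x + -3|.
Impose |x - -3| < 1 first. Then |x + -3| = |(x - -3) + 2*(-3)| <= |x - -3| + 2*|-3| < 1 + 6 = 7.
So |x^2 - (-3)^2| < delta * 7.
We need delta * 7 <= 17/1000, i.e. delta <= 17/1000/7 = 17/7000.
Since 17/7000 < 1, this is tighter than 1; take delta = 17/7000.
So delta = 17/7000 works.

17/7000


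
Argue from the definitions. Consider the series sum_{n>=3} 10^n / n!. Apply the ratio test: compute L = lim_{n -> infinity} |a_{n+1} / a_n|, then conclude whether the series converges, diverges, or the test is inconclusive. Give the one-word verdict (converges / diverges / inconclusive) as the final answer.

Let a_n denote the general term. Form the ratio a_{n+1}/a_n and simplify:
a_{n+1}/a_n = 10/(n + 1)
Take the limit as n -> infinity: L = 0.
Since L = 0 < 1, the ratio test implies the series converges.

converges


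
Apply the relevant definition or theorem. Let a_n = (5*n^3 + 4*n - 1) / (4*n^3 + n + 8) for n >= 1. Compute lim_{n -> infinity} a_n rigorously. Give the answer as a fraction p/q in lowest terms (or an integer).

Divide numerator and denominator by n^3, the highest power:
numerator / n^3 = 5 + 4/n^2 - 1/n^3
denominator / n^3 = 4 + n^(-2) + 8/n^3
As n -> infinity, all terms of the form c/n^k (k >= 1) tend to 0.
So numerator / n^3 -> 5 and denominator / n^3 -> 4.
Therefore lim a_n = 5/4.

5/4


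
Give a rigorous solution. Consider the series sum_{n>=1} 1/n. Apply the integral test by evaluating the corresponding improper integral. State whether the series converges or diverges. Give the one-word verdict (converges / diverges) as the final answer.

Let f(x) = 1/x. Then f is positive, continuous, and decreasing on [1, infinity), so the integral test applies.
Compute the improper integral int_{1}^infinity f(x) dx:
  antiderivative F(x) = log(x).
  As x -> infinity, log(x) -> infinity.
  So int = infinity - log(1) = infinity. By the integral test, the series diverges.

diverges


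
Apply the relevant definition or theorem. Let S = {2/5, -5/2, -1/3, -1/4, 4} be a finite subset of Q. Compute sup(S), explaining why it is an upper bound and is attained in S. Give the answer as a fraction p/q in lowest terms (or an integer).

S is finite, so sup(S) = max(S).
Sorted decreasing:
4, 2/5, -1/4, -1/3, -5/2
The extremum is 4.
For every x in S, x <= 4. And 4 is in S, so it is attained.
Therefore sup(S) = 4.

4


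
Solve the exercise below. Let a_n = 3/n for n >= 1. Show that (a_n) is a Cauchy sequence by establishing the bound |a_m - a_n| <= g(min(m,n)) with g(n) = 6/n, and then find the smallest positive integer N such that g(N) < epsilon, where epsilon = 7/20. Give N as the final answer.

For any m, n >= 1, by the triangle inequality:
|a_m - a_n| = |3/m - 3/n| <= 3*1/m + 3*1/n <= 6/min(m,n).
So g(n) = 6/n bounds the Cauchy difference. Since g(n) -> 0, (a_n) is Cauchy.
Now solve g(N) < 7/20: 6/N < 7/20 <=> N > 6 / (7/20) = 120/7.
The smallest integer strictly greater than 120/7 is N = 18.
Check: g(18) = 6/18 = 1/3 < 7/20; g(17) = 6/17 >= 7/20. So N = 18.

18


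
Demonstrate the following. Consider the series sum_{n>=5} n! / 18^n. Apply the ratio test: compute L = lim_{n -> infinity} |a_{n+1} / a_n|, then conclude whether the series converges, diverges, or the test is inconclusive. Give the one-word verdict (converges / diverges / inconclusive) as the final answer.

Let a_n denote the general term. Form the ratio a_{n+1}/a_n and simplify:
a_{n+1}/a_n = n/18 + 1/18
Take the limit as n -> infinity: L = infinity.
Since L = infinity > 1 (or L = infinity), the ratio test implies the series diverges.

diverges


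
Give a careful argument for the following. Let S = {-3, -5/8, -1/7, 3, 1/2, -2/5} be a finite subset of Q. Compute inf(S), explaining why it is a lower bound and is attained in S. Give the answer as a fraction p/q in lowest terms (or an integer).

S is finite, so inf(S) = min(S).
Sorted increasing:
-3, -5/8, -2/5, -1/7, 1/2, 3
The extremum is -3.
For every x in S, x >= -3. And -3 is in S, so it is attained.
Therefore inf(S) = -3.

-3


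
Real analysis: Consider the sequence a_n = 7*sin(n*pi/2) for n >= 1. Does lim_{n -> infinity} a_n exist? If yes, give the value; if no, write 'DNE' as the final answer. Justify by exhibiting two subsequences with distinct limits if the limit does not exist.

Examine the behaviour of a_n along subsequences.
a_{4k+1} = 7*sin(pi/2 + 2k*pi) = 7 -> 7. a_{4k+3} = 7*sin(3pi/2 + 2k*pi) = -7 -> -7.
Since these two subsequential limits are 7 and -7, distinct, the full sequence cannot converge (a convergent sequence has all subsequences tending to the same limit). So lim a_n does not exist.

DNE


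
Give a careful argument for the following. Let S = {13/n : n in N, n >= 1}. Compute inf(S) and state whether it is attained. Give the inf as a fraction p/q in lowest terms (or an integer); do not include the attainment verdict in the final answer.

Analysis:
- Values: 13, 13/2, 13/3, 13/4, ... strictly decreasing.
- The maximum is 13 (n=1); sup = 13 (attained).
- The set is bounded below by 0; 13/n -> 0 so 0 is the greatest lower bound.
- 0 is not in the set, so inf = 0 is not attained.
Conclusion: inf(S) = 0, not attained in S.

0


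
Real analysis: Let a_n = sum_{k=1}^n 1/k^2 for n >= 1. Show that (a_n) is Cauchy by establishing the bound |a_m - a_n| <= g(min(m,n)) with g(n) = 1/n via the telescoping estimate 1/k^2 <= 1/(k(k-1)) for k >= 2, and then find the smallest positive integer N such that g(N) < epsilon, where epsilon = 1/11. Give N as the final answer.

For m > n >= 1: |a_m - a_n| = sum_{k=n+1}^m 1/k^2.
Use 1/k^2 <= 1/(k(k-1)) = 1/(k-1) - 1/k for k >= 2:
sum_{k=n+1}^m 1/k^2 <= sum_{k=n+1}^m (1/(k-1) - 1/k) = 1/n - 1/m <= 1/n.
By symmetry the same bound holds with n,m swapped, so |a_m - a_n| <= 1/min(m,n) = g(min(m,n)). Since g(n) -> 0, (a_n) is Cauchy.
Now solve g(N) < 1/11: 1/N < 1/11 <=> N > 1/(1/11) = 11.
The smallest integer strictly greater than 11 is N = 12.
Check: g(12) = 1/12 < 1/11; g(11) = 1/11 >= 1/11. So N = 12.

12


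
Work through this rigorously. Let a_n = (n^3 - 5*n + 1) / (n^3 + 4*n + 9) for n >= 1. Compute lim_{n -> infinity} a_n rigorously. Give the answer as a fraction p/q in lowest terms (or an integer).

Divide numerator and denominator by n^3, the highest power:
numerator / n^3 = 1 - 5/n^2 + n^(-3)
denominator / n^3 = 1 + 4/n^2 + 9/n^3
As n -> infinity, all terms of the form c/n^k (k >= 1) tend to 0.
So numerator / n^3 -> 1 and denominator / n^3 -> 1.
Therefore lim a_n = 1.

1


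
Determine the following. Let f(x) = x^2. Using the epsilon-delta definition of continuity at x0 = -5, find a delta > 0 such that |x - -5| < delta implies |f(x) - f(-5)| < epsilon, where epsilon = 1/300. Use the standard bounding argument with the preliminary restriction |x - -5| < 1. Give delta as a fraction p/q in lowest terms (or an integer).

Factor: |x^2 - (-5)^2| = |x - -5| * |x + -5|.
Impose |x - -5| < 1 first. Then |x + -5| = |(x - -5) + 2*(-5)| <= |x - -5| + 2*|-5| < 1 + 10 = 11.
So |x^2 - (-5)^2| < delta * 11.
We need delta * 11 <= 1/300, i.e. delta <= 1/300/11 = 1/3300.
Since 1/3300 < 1, this is tighter than 1; take delta = 1/3300.
So delta = 1/3300 works.

1/3300


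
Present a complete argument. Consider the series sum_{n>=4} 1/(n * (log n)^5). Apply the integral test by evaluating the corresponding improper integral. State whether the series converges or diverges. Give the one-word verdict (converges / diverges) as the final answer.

Let f(x) = 1/(x*log(x)^5). Then f is positive, continuous, and decreasing on [4, infinity), so the integral test applies.
Compute the improper integral int_{4}^infinity f(x) dx:
  antiderivative F(x) = -1/(4*log(x)^4).
  F(x) -> 0 as x -> infinity.  int = 0 - F(4) = 1/(4*log(4)^4) < infinity. By the integral test, the series converges.

converges


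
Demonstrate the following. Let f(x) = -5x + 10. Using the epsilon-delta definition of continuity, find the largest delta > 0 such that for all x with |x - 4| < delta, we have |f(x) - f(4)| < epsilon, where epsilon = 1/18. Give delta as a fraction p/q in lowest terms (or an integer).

We compute f(4) = -5*(4) + 10 = -10.
|f(x) - f(4)| = |-5x + 10 - (-10)| = |-5(x - 4)| = 5|x - 4|.
We need 5|x - 4| < 1/18, i.e. |x - 4| < 1/18 / 5 = 1/90.
So any delta <= 1/90 works. Conversely, if delta > 1/90, then x = 4 + 1/90 satisfies |x - 4| = 1/90 < delta but |f(x) - f(4)| = 5 * 1/90 = 1/18, which is not < 1/18; so no larger delta works.
Hence the largest such delta is 1/90.

1/90


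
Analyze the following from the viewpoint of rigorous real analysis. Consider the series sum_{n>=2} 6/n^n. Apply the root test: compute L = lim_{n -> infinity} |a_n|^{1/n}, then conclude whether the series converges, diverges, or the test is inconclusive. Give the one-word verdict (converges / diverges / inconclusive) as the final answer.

Let a_n denote the general term. Form |a_n|^(1/n) and simplify:
|a_n|^(1/n) = 6^(1/n)/n
Take the limit as n -> infinity: L = 0.
Since L = 0 < 1, the root test implies convergence.

converges


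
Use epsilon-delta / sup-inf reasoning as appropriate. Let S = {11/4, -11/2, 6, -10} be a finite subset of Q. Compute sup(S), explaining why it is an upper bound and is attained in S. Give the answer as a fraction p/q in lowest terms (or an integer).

S is finite, so sup(S) = max(S).
Sorted decreasing:
6, 11/4, -11/2, -10
The extremum is 6.
For every x in S, x <= 6. And 6 is in S, so it is attained.
Therefore sup(S) = 6.

6


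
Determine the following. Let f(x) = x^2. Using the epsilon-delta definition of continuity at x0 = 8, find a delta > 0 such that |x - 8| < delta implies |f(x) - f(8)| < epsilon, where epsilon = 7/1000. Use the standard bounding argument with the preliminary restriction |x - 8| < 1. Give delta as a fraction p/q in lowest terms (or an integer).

Factor: |x^2 - (8)^2| = |x - 8| * |x + 8|.
Impose |x - 8| < 1 first. Then |x + 8| = |(x - 8) + 2*(8)| <= |x - 8| + 2*|8| < 1 + 16 = 17.
So |x^2 - (8)^2| < delta * 17.
We need delta * 17 <= 7/1000, i.e. delta <= 7/1000/17 = 7/17000.
Since 7/17000 < 1, this is tighter than 1; take delta = 7/17000.
So delta = 7/17000 works.

7/17000


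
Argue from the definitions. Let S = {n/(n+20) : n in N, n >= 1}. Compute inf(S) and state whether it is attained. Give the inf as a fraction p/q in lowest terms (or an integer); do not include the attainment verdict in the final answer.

Analysis:
- Values: 1/21, 1/11, 3/23, 1/6, ... strictly increasing.
- Minimum is 1/21 (n=1); inf = 1/21 (attained).
- n/(n+20) = 1 - 20/(n+20) -> 1 from below as n -> infinity, and never equals 1.
- So sup = 1 (not attained).
Conclusion: inf(S) = 1/21, attained in S.

1/21


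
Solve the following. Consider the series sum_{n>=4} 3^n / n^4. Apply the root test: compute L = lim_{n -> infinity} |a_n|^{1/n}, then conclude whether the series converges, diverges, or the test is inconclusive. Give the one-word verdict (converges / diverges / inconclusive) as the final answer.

Let a_n denote the general term. Form |a_n|^(1/n) and simplify:
|a_n|^(1/n) = 3/n^(4/n)
Take the limit as n -> infinity: L = 3.
Since L = 3 > 1, the root test implies divergence.

diverges


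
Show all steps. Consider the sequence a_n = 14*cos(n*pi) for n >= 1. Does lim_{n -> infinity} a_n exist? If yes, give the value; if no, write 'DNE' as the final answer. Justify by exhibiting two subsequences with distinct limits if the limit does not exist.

Examine the behaviour of a_n along subsequences.
cos(n*pi) = (-1)^n, so a_n = 14*(-1)^n. a_{2k} = 14 -> 14. a_{2k+1} = -14 -> -14.
Since these two subsequential limits are 14 and -14, distinct, the full sequence cannot converge (a convergent sequence has all subsequences tending to the same limit). So lim a_n does not exist.

DNE


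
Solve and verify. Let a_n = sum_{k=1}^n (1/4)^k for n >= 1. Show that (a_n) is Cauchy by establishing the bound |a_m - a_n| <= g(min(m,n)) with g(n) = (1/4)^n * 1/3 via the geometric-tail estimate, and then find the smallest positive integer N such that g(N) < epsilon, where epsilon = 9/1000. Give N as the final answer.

For m > n >= 1: |a_m - a_n| = sum_{k=n+1}^m (1/4)^k < sum_{k=n+1}^infinity (1/4)^k = (1/4)^(n+1) / (1 - 1/4) = (1/4)^n * (1/4) * (4/3) = (1/4)^n * 1/3.
So g(n) = (1/4)^n / 3. Since g(n) -> 0, (a_n) is Cauchy.
Now solve g(N) < 9/1000: (1/4)^N / 3 < 9/1000 <=> 4^N > 1 / (3 * 9/1000) = 1000/27.
Check powers of 4: 4^2 = 16 <= 1000/27, 4^3 = 64 > 1000/27.
So the smallest such N is 3. Check: g(3) = 1/(3 * 64) = 1/192 < 9/1000.

3


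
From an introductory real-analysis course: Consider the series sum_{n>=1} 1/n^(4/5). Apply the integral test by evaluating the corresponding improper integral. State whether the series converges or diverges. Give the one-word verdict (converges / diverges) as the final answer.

Let f(x) = x^(-4/5). Then f is positive, continuous, and decreasing on [1, infinity), so the integral test applies.
Compute the improper integral int_{1}^infinity f(x) dx:
  antiderivative F(x) = 5*x^(1/5).
  As x -> infinity, F(x) -> infinity (since p = 4/5 < 1).
  So the integral diverges. By the integral test, the series diverges.

diverges


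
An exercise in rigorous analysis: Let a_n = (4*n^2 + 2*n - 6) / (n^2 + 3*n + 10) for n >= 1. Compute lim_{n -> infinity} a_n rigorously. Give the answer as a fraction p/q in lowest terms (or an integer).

Divide numerator and denominator by n^2, the highest power:
numerator / n^2 = 4 + 2/n - 6/n^2
denominator / n^2 = 1 + 3/n + 10/n^2
As n -> infinity, all terms of the form c/n^k (k >= 1) tend to 0.
So numerator / n^2 -> 4 and denominator / n^2 -> 1.
Therefore lim a_n = 4.

4


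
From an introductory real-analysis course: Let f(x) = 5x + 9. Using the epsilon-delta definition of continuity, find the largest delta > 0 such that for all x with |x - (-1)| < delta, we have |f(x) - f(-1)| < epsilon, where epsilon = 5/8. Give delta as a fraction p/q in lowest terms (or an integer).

We compute f(-1) = 5*(-1) + 9 = 4.
|f(x) - f(-1)| = |5x + 9 - (4)| = |5(x - (-1))| = 5|x - (-1)|.
We need 5|x - (-1)| < 5/8, i.e. |x - (-1)| < 5/8 / 5 = 1/8.
So any delta <= 1/8 works. Conversely, if delta > 1/8, then x = -1 + 1/8 satisfies |x - (-1)| = 1/8 < delta but |f(x) - f(-1)| = 5 * 1/8 = 5/8, which is not < 5/8; so no larger delta works.
Hence the largest such delta is 1/8.

1/8


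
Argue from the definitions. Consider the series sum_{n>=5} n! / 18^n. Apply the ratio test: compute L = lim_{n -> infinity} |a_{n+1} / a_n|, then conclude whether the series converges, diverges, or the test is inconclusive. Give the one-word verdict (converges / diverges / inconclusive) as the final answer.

Let a_n denote the general term. Form the ratio a_{n+1}/a_n and simplify:
a_{n+1}/a_n = n/18 + 1/18
Take the limit as n -> infinity: L = infinity.
Since L = infinity > 1 (or L = infinity), the ratio test implies the series diverges.

diverges


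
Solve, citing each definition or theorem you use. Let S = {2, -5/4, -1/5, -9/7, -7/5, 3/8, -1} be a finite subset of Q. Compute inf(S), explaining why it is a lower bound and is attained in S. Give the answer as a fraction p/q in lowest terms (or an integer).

S is finite, so inf(S) = min(S).
Sorted increasing:
-7/5, -9/7, -5/4, -1, -1/5, 3/8, 2
The extremum is -7/5.
For every x in S, x >= -7/5. And -7/5 is in S, so it is attained.
Therefore inf(S) = -7/5.

-7/5


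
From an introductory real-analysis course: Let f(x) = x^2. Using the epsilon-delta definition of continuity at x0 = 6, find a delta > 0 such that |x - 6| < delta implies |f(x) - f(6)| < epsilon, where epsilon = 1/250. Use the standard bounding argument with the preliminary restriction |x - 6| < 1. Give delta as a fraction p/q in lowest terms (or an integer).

Factor: |x^2 - (6)^2| = |x - 6| * |x + 6|.
Impose |x - 6| < 1 first. Then |x + 6| = |(x - 6) + 2*(6)| <= |x - 6| + 2*|6| < 1 + 12 = 13.
So |x^2 - (6)^2| < delta * 13.
We need delta * 13 <= 1/250, i.e. delta <= 1/250/13 = 1/3250.
Since 1/3250 < 1, this is tighter than 1; take delta = 1/3250.
So delta = 1/3250 works.

1/3250


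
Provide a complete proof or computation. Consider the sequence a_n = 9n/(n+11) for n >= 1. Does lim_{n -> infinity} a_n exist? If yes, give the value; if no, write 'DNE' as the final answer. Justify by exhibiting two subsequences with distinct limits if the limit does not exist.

Examine the behaviour of a_n along subsequences.
Even-n subsequence a_{2k} = 9(2k)/(2k+11) -> 9. Odd-n subsequence a_{2k+1} = 9(2k+1)/(2k+12) -> 9. Both tend to 9, which suggests the limit is 9; verify directly.
|a_n - 9| = |9n - 9(n+11)| / (n+11) = 99/(n+11) < 99/n for every n >= 1.
Given epsilon > 0, choose a positive integer N > 99/epsilon. Then for all n >= N, |a_n - 9| < 99/n <= 99/N < epsilon.
So by the definition of the limit, lim a_n exists and equals 9.

9


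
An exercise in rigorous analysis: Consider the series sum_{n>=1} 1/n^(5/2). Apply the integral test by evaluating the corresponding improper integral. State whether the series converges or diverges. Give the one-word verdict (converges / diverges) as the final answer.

Let f(x) = x^(-5/2). Then f is positive, continuous, and decreasing on [1, infinity), so the integral test applies.
Compute the improper integral int_{1}^infinity f(x) dx:
  antiderivative F(x) = -2/(3*x^(3/2)).
  As x -> infinity, F(x) -> 0 (since p = 5/2 > 1).
  So int = F(infinity) - F(1) = 0 - (-2/3) = 2/3.
  Finite, so by the integral test, the series converges.

converges


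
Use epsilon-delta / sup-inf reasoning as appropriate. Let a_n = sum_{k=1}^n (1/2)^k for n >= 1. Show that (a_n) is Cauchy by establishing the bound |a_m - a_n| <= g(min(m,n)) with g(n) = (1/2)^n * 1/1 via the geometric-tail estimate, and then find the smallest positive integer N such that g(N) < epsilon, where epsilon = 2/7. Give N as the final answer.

For m > n >= 1: |a_m - a_n| = sum_{k=n+1}^m (1/2)^k < sum_{k=n+1}^infinity (1/2)^k = (1/2)^(n+1) / (1 - 1/2) = (1/2)^n * (1/2) * (2/1) = (1/2)^n * 1/1.
So g(n) = (1/2)^n / 1. Since g(n) -> 0, (a_n) is Cauchy.
Now solve g(N) < 2/7: (1/2)^N / 1 < 2/7 <=> 2^N > 1 / (1 * 2/7) = 7/2.
Check powers of 2: 2^1 = 2 <= 7/2, 2^2 = 4 > 7/2.
So the smallest such N is 2. Check: g(2) = 1/(1 * 4) = 1/4 < 2/7.

2


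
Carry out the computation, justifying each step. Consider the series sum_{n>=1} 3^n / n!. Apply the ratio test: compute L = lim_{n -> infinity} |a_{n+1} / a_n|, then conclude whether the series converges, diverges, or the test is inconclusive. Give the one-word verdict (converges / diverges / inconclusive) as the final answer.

Let a_n denote the general term. Form the ratio a_{n+1}/a_n and simplify:
a_{n+1}/a_n = 3/(n + 1)
Take the limit as n -> infinity: L = 0.
Since L = 0 < 1, the ratio test implies the series converges.

converges


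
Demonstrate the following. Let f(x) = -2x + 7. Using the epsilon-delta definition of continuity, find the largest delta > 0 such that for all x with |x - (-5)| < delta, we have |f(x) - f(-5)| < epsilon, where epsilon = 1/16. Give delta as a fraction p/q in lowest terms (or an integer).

We compute f(-5) = -2*(-5) + 7 = 17.
|f(x) - f(-5)| = |-2x + 7 - (17)| = |-2(x - (-5))| = 2|x - (-5)|.
We need 2|x - (-5)| < 1/16, i.e. |x - (-5)| < 1/16 / 2 = 1/32.
So any delta <= 1/32 works. Conversely, if delta > 1/32, then x = -5 + 1/32 satisfies |x - (-5)| = 1/32 < delta but |f(x) - f(-5)| = 2 * 1/32 = 1/16, which is not < 1/16; so no larger delta works.
Hence the largest such delta is 1/32.

1/32


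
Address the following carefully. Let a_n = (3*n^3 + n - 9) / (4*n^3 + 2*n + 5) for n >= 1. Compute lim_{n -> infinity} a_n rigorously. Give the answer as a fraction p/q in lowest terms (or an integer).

Divide numerator and denominator by n^3, the highest power:
numerator / n^3 = 3 + n^(-2) - 9/n^3
denominator / n^3 = 4 + 2/n^2 + 5/n^3
As n -> infinity, all terms of the form c/n^k (k >= 1) tend to 0.
So numerator / n^3 -> 3 and denominator / n^3 -> 4.
Therefore lim a_n = 3/4.

3/4


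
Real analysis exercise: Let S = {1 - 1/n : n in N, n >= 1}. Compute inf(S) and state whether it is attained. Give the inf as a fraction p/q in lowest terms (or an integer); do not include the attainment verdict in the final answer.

Analysis:
- Values: 0, 1/2, 2/3, 3/4, ... strictly increasing.
- Minimum is 0 (n=1); inf = 0 (attained).
- 1 - 1/n -> 1 from below; sup = 1, not attained.
Conclusion: inf(S) = 0, attained in S.

0


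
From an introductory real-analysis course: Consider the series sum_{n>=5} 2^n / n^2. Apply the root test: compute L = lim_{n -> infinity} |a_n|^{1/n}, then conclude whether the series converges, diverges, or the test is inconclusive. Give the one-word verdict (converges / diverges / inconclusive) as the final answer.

Let a_n denote the general term. Form |a_n|^(1/n) and simplify:
|a_n|^(1/n) = 2/n^(2/n)
Take the limit as n -> infinity: L = 2.
Since L = 2 > 1, the root test implies divergence.

diverges


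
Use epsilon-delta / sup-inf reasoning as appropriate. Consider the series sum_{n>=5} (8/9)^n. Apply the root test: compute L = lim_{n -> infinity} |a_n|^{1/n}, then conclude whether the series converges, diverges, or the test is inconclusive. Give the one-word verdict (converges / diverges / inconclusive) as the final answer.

Let a_n denote the general term. Form |a_n|^(1/n) and simplify:
|a_n|^(1/n) = 8/9
Take the limit as n -> infinity: L = 8/9.
Since L = 8/9 < 1, the root test implies convergence.

converges


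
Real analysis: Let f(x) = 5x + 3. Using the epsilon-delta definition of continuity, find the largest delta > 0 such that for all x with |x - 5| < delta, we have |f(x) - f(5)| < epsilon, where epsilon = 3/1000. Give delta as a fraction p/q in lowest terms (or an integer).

We compute f(5) = 5*(5) + 3 = 28.
|f(x) - f(5)| = |5x + 3 - (28)| = |5(x - 5)| = 5|x - 5|.
We need 5|x - 5| < 3/1000, i.e. |x - 5| < 3/1000 / 5 = 3/5000.
So any delta <= 3/5000 works. Conversely, if delta > 3/5000, then x = 5 + 3/5000 satisfies |x - 5| = 3/5000 < delta but |f(x) - f(5)| = 5 * 3/5000 = 3/1000, which is not < 3/1000; so no larger delta works.
Hence the largest such delta is 3/5000.

3/5000


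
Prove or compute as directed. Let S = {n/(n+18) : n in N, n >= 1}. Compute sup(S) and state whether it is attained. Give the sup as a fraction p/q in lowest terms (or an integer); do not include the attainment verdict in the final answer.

Analysis:
- Values: 1/19, 1/10, 1/7, 2/11, ... strictly increasing.
- Minimum is 1/19 (n=1); inf = 1/19 (attained).
- n/(n+18) = 1 - 18/(n+18) -> 1 from below as n -> infinity, and never equals 1.
- So sup = 1 (not attained).
Conclusion: sup(S) = 1, not attained in S.

1


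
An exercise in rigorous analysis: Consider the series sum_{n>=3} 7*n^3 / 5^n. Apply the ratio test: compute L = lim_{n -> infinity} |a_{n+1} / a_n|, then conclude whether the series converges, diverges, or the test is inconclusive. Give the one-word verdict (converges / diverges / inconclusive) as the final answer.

Let a_n denote the general term. Form the ratio a_{n+1}/a_n and simplify:
a_{n+1}/a_n = (n + 1)^3/(5*n^3)
Take the limit as n -> infinity: L = 1/5.
Since L = 1/5 < 1, the ratio test implies the series converges.

converges


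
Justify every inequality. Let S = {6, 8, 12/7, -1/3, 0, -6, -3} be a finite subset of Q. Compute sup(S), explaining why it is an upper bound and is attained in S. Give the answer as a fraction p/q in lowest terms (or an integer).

S is finite, so sup(S) = max(S).
Sorted decreasing:
8, 6, 12/7, 0, -1/3, -3, -6
The extremum is 8.
For every x in S, x <= 8. And 8 is in S, so it is attained.
Therefore sup(S) = 8.

8


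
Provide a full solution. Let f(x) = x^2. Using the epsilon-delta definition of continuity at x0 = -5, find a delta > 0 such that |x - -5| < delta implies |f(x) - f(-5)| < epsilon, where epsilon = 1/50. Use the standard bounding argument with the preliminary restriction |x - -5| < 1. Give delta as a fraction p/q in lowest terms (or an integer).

Factor: |x^2 - (-5)^2| = |x - -5| * |x + -5|.
Impose |x - -5| < 1 first. Then |x + -5| = |(x - -5) + 2*(-5)| <= |x - -5| + 2*|-5| < 1 + 10 = 11.
So |x^2 - (-5)^2| < delta * 11.
We need delta * 11 <= 1/50, i.e. delta <= 1/50/11 = 1/550.
Since 1/550 < 1, this is tighter than 1; take delta = 1/550.
So delta = 1/550 works.

1/550


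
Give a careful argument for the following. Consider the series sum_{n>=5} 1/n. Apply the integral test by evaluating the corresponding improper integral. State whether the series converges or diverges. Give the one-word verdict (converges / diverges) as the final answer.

Let f(x) = 1/x. Then f is positive, continuous, and decreasing on [5, infinity), so the integral test applies.
Compute the improper integral int_{5}^infinity f(x) dx:
  antiderivative F(x) = log(x).
  As x -> infinity, log(x) -> infinity.
  So int = infinity - log(5) = infinity. By the integral test, the series diverges.

diverges


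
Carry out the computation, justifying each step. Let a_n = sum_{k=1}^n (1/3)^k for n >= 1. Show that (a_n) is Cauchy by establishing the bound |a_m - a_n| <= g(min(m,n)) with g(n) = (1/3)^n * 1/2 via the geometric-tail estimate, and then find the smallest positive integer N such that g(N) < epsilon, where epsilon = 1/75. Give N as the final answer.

For m > n >= 1: |a_m - a_n| = sum_{k=n+1}^m (1/3)^k < sum_{k=n+1}^infinity (1/3)^k = (1/3)^(n+1) / (1 - 1/3) = (1/3)^n * (1/3) * (3/2) = (1/3)^n * 1/2.
So g(n) = (1/3)^n / 2. Since g(n) -> 0, (a_n) is Cauchy.
Now solve g(N) < 1/75: (1/3)^N / 2 < 1/75 <=> 3^N > 1 / (2 * 1/75) = 75/2.
Check powers of 3: 3^3 = 27 <= 75/2, 3^4 = 81 > 75/2.
So the smallest such N is 4. Check: g(4) = 1/(2 * 81) = 1/162 < 1/75.

4


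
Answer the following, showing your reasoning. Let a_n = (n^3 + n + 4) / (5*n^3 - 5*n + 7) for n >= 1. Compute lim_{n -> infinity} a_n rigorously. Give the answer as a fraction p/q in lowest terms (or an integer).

Divide numerator and denominator by n^3, the highest power:
numerator / n^3 = 1 + n^(-2) + 4/n^3
denominator / n^3 = 5 - 5/n^2 + 7/n^3
As n -> infinity, all terms of the form c/n^k (k >= 1) tend to 0.
So numerator / n^3 -> 1 and denominator / n^3 -> 5.
Therefore lim a_n = 1/5.

1/5


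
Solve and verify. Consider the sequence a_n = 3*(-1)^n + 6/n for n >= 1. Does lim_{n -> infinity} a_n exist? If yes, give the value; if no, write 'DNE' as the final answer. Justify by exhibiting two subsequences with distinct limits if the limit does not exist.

Examine the behaviour of a_n along subsequences.
a_{2k} = 3 + 6/(2k) -> 3. a_{2k+1} = -3 + 6/(2k+1) -> -3.
Since these two subsequential limits are 3 and -3, distinct, the full sequence cannot converge (a convergent sequence has all subsequences tending to the same limit). So lim a_n does not exist.

DNE


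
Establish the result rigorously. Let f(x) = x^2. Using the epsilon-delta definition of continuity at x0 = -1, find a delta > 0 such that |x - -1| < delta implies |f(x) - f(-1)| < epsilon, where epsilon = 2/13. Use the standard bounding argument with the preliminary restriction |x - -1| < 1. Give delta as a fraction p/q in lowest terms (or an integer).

Factor: |x^2 - (-1)^2| = |x - -1| * |x + -1|.
Impose |x - -1| < 1 first. Then |x + -1| = |(x - -1) + 2*(-1)| <= |x - -1| + 2*|-1| < 1 + 2 = 3.
So |x^2 - (-1)^2| < delta * 3.
We need delta * 3 <= 2/13, i.e. delta <= 2/13/3 = 2/39.
Since 2/39 < 1, this is tighter than 1; take delta = 2/39.
So delta = 2/39 works.

2/39


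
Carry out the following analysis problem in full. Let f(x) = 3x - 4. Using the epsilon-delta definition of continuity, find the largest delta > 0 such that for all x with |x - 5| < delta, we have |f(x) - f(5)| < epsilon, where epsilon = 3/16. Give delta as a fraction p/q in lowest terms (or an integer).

We compute f(5) = 3*(5) - 4 = 11.
|f(x) - f(5)| = |3x - 4 - (11)| = |3(x - 5)| = 3|x - 5|.
We need 3|x - 5| < 3/16, i.e. |x - 5| < 3/16 / 3 = 1/16.
So any delta <= 1/16 works. Conversely, if delta > 1/16, then x = 5 + 1/16 satisfies |x - 5| = 1/16 < delta but |f(x) - f(5)| = 3 * 1/16 = 3/16, which is not < 3/16; so no larger delta works.
Hence the largest such delta is 1/16.

1/16


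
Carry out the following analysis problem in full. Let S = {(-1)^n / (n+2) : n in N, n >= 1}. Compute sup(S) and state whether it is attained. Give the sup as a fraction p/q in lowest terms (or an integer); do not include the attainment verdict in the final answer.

Analysis:
- Values: -1/3, 1/4, -1/5, 1/6, -1/7, ...
- Positive terms (even n): 1/(2+2), 1/(4+2), ... decreasing -> max = 1/4 (n=2).
- Negative terms (odd n): -1/(1+2), -1/(3+2), ... increasing -> min = -1/3 (n=1).
- So sup = 1/4 (attained at n=2); inf = -1/3 (attained at n=1).
Conclusion: sup(S) = 1/4, attained in S.

1/4


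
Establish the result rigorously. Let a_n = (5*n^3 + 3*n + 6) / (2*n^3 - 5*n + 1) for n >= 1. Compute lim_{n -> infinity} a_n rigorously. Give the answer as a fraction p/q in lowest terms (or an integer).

Divide numerator and denominator by n^3, the highest power:
numerator / n^3 = 5 + 3/n^2 + 6/n^3
denominator / n^3 = 2 - 5/n^2 + n^(-3)
As n -> infinity, all terms of the form c/n^k (k >= 1) tend to 0.
So numerator / n^3 -> 5 and denominator / n^3 -> 2.
Therefore lim a_n = 5/2.

5/2


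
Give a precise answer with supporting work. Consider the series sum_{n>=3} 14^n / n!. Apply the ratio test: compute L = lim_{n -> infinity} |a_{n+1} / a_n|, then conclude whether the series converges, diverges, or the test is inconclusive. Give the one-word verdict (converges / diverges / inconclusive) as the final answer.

Let a_n denote the general term. Form the ratio a_{n+1}/a_n and simplify:
a_{n+1}/a_n = 14/(n + 1)
Take the limit as n -> infinity: L = 0.
Since L = 0 < 1, the ratio test implies the series converges.

converges


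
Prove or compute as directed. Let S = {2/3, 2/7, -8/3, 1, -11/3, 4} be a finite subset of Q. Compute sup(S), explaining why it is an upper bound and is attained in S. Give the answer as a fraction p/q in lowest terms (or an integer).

S is finite, so sup(S) = max(S).
Sorted decreasing:
4, 1, 2/3, 2/7, -8/3, -11/3
The extremum is 4.
For every x in S, x <= 4. And 4 is in S, so it is attained.
Therefore sup(S) = 4.

4


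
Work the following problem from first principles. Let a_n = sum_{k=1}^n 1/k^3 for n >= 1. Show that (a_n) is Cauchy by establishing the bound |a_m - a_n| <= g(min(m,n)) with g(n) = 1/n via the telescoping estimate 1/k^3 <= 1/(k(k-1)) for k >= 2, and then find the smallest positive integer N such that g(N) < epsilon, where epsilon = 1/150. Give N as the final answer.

For m > n >= 1: |a_m - a_n| = sum_{k=n+1}^m 1/k^3.
Use 1/k^3 <= 1/(k(k-1)) = 1/(k-1) - 1/k for k >= 2 (which holds since k^3 >= k^2 >= k(k-1) for k >= 2):
sum_{k=n+1}^m 1/k^3 <= sum_{k=n+1}^m (1/(k-1) - 1/k) = 1/n - 1/m <= 1/n.
By symmetry the same bound holds with n,m swapped, so |a_m - a_n| <= 1/min(m,n) = g(min(m,n)). Since g(n) -> 0, (a_n) is Cauchy.
Now solve g(N) < 1/150: 1/N < 1/150 <=> N > 1/(1/150) = 150.
The smallest integer strictly greater than 150 is N = 151.
Check: g(151) = 1/151 < 1/150; g(150) = 1/150 >= 1/150. So N = 151.

151
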